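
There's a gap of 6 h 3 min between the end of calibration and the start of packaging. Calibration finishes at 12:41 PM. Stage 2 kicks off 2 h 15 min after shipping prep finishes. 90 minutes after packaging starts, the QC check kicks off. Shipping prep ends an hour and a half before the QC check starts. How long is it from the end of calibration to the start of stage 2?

8 hours 18 minutes

Packaging starts at 12:41 PM + 363 min = 6:44 PM.
The QC check starts at 6:44 PM + 90 min = 8:14 PM.
Shipping prep ends at 8:14 PM − 90 min = 6:44 PM.
Stage 2 starts at 6:44 PM + 135 min = 8:59 PM.
From 12:41 PM to 8:59 PM is 8 hours 18 minutes.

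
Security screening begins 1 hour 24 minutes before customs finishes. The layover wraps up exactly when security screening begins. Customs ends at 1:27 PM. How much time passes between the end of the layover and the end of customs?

Security screening starts at 1:27 PM − 84 min = 12:03 PM.
So the layover ends at 12:03 PM.
From 12:03 PM to 1:27 PM is 84 minutes.

84 minutes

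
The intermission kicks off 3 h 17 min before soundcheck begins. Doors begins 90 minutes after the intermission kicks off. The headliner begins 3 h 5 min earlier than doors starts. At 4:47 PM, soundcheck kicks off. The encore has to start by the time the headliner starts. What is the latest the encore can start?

11:55 AM

The intermission starts at 4:47 PM − 197 min = 1:30 PM.
Doors starts at 1:30 PM + 90 min = 3:00 PM.
The headliner starts at 3:00 PM − 185 min = 11:55 AM.
The encore is bounded by the headliner, so the latest it can start is 11:55 AM.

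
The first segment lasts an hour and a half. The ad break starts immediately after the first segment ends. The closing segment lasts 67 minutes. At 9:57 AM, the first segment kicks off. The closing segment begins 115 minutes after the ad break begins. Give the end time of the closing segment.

2:29 PM

The first segment ends at 9:57 AM + 90 min = 11:27 AM.
So the ad break starts at 11:27 AM.
The closing segment starts at 11:27 AM + 115 min = 1:22 PM.
The closing segment ends at 1:22 PM + 67 min = 2:29 PM.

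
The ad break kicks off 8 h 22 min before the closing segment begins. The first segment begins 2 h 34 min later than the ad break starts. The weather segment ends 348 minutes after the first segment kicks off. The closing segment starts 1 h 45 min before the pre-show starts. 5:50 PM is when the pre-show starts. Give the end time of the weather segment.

4:05 PM

The closing segment starts at 5:50 PM − 105 min = 4:05 PM.
The ad break starts at 4:05 PM − 502 min = 7:43 AM.
The first segment starts at 7:43 AM + 154 min = 10:17 AM.
The weather segment ends at 10:17 AM + 348 min = 4:05 PM.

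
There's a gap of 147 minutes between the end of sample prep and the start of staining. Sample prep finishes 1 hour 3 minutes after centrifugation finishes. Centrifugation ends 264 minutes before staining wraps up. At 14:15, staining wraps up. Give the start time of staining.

Centrifugation ends at 14:15 − 264 min = 09:51.
Sample prep ends at 09:51 + 63 min = 10:54.
Staining starts at 10:54 + 147 min = 13:21.

13:21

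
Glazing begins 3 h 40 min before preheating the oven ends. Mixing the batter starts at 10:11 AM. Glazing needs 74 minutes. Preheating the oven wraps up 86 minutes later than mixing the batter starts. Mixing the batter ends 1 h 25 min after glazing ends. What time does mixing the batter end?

Preheating the oven ends at 10:11 AM + 86 min = 11:37 AM.
Glazing starts at 11:37 AM − 220 min = 7:57 AM.
Glazing ends at 7:57 AM + 74 min = 9:11 AM.
Mixing the batter ends at 9:11 AM + 85 min = 10:36 AM.

10:36 AM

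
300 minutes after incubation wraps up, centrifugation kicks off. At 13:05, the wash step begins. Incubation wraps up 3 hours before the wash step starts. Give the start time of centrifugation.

Incubation ends at 13:05 − 180 min = 10:05.
Centrifugation starts at 10:05 + 300 min = 15:05.

15:05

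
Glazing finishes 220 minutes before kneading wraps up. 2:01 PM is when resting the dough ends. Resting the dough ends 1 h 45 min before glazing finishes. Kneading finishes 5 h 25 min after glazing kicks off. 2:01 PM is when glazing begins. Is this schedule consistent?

Yes

Kneading ends at 2:01 PM + 325 min = 7:26 PM.
Glazing ends at 7:26 PM − 220 min = 3:46 PM.
Resting the dough ends at 3:46 PM − 105 min = 2:01 PM.
That matches the stated 2:01 PM, so the schedule is consistent.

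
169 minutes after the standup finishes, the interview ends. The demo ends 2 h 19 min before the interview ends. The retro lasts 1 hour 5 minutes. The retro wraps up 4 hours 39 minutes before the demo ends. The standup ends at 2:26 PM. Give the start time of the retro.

The interview ends at 2:26 PM + 169 min = 5:15 PM.
The demo ends at 5:15 PM − 139 min = 2:56 PM.
The retro ends at 2:56 PM − 279 min = 10:17 AM.
The retro starts at 10:17 AM − 65 min = 9:12 AM.

9:12 AM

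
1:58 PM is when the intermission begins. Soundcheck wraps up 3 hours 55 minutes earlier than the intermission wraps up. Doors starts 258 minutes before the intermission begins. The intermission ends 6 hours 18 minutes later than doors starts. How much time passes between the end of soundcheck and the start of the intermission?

Doors starts at 1:58 PM − 258 min = 9:40 AM.
The intermission ends at 9:40 AM + 378 min = 3:58 PM.
Soundcheck ends at 3:58 PM − 235 min = 12:03 PM.
From 12:03 PM to 1:58 PM is 1 h 55 min.

1 h 55 min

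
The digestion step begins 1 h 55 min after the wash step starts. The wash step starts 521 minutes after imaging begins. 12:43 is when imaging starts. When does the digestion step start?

23:19

The wash step starts at 12:43 + 521 min = 21:24.
The digestion step starts at 21:24 + 115 min = 23:19.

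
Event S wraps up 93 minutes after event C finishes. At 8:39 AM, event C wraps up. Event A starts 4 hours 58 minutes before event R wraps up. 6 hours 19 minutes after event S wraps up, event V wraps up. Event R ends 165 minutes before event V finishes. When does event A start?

Event S ends at 8:39 AM + 93 min = 10:12 AM.
Event V ends at 10:12 AM + 379 min = 4:31 PM.
Event R ends at 4:31 PM − 165 min = 1:46 PM.
Event A starts at 1:46 PM − 298 min = 8:48 AM.

8:48 AM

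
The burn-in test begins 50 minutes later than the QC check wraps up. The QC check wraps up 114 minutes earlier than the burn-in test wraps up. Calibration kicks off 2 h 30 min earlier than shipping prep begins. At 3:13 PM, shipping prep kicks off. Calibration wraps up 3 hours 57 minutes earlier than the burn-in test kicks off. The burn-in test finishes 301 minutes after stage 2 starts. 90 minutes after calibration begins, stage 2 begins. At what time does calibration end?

Calibration starts at 3:13 PM − 150 min = 12:43 PM.
Stage 2 starts at 12:43 PM + 90 min = 2:13 PM.
The burn-in test ends at 2:13 PM + 301 min = 7:14 PM.
The QC check ends at 7:14 PM − 114 min = 5:20 PM.
The burn-in test starts at 5:20 PM + 50 min = 6:10 PM.
Calibration ends at 6:10 PM − 237 min = 2:13 PM.

2:13 PM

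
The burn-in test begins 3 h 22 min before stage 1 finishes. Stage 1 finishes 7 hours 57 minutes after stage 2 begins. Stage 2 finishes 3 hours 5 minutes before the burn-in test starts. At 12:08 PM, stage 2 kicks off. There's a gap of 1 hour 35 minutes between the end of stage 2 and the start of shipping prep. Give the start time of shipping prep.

Stage 1 ends at 12:08 PM + 477 min = 8:05 PM.
The burn-in test starts at 8:05 PM − 202 min = 4:43 PM.
Stage 2 ends at 4:43 PM − 185 min = 1:38 PM.
Shipping prep starts at 1:38 PM + 95 min = 3:13 PM.

3:13 PM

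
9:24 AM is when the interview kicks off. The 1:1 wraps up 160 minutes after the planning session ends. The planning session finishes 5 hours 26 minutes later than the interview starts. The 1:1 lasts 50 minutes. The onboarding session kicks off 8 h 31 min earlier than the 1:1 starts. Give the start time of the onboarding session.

The planning session ends at 9:24 AM + 326 min = 2:50 PM.
The 1:1 ends at 2:50 PM + 160 min = 5:30 PM.
The 1:1 starts at 5:30 PM − 50 min = 4:40 PM.
The onboarding session starts at 4:40 PM − 511 min = 8:09 AM.

8:09 AM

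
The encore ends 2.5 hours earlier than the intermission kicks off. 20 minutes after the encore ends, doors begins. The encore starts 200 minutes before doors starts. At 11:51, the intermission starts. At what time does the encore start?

06:21

The encore ends at 11:51 − 150 min = 09:21.
Doors starts at 09:21 + 20 min = 09:41.
The encore starts at 09:41 − 200 min = 06:21.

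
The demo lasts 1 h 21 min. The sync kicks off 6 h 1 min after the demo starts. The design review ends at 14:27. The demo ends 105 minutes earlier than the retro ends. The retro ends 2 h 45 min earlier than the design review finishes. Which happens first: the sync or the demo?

The retro ends at 14:27 − 165 min = 11:42.
The demo ends at 11:42 − 105 min = 09:57.
The demo starts at 09:57 − 81 min = 08:36.
The sync starts at 08:36 + 361 min = 14:37.
The sync starts at 14:37 and the demo starts at 08:36, so the demo is first.

the demo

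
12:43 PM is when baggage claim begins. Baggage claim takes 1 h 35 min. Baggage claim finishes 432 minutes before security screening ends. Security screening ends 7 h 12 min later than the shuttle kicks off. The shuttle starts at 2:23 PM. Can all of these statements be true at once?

No

Security screening ends at 2:23 PM + 432 min = 9:35 PM.
Baggage claim ends at 9:35 PM − 432 min = 2:23 PM.
Baggage claim starts at 2:23 PM − 95 min = 12:48 PM.
But baggage claim is also said to start at 12:43 PM — a 5-minute conflict.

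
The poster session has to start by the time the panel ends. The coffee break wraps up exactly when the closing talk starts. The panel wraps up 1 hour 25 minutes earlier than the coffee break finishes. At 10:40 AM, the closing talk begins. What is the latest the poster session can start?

9:15 AM

The coffee break ends at 10:40 AM.
The panel ends at 10:40 AM − 85 min = 9:15 AM.
The poster session is bounded by the panel, so the latest it can start is 9:15 AM.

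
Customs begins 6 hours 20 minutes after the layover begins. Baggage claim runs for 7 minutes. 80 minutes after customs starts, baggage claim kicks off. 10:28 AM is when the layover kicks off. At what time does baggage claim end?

6:15 PM

Customs starts at 10:28 AM + 380 min = 4:48 PM.
Baggage claim starts at 4:48 PM + 80 min = 6:08 PM.
Baggage claim ends at 6:08 PM + 7 min = 6:15 PM.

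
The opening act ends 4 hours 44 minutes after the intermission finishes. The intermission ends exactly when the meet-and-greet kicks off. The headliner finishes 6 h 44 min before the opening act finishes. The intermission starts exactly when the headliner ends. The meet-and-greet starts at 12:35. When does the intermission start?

The intermission ends at 12:35.
The opening act ends at 12:35 + 284 min = 17:19.
The headliner ends at 17:19 − 404 min = 10:35.
So the intermission starts at 10:35.

10:35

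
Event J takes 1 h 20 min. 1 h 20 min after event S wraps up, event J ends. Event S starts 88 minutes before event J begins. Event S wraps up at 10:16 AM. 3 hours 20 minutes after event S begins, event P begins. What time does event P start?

Event J ends at 10:16 AM + 80 min = 11:36 AM.
Event J starts at 11:36 AM − 80 min = 10:16 AM.
Event S starts at 10:16 AM − 88 min = 8:48 AM.
Event P starts at 8:48 AM + 200 min = 12:08 PM.

12:08 PM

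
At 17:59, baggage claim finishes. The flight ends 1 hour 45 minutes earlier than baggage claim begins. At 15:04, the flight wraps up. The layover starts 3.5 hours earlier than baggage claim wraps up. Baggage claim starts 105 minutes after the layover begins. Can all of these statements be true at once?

The layover starts at 17:59 − 210 min = 14:29.
Baggage claim starts at 14:29 + 105 min = 16:14.
The flight ends at 16:14 − 105 min = 14:29.
But the flight is also said to end at 15:04 — a 35-minute conflict.

No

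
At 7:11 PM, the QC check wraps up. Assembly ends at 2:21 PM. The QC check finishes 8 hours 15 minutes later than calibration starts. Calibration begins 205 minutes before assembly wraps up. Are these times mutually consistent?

Yes

Calibration starts at 2:21 PM − 205 min = 10:56 AM.
The QC check ends at 10:56 AM + 495 min = 7:11 PM.
That matches the stated 7:11 PM, so the schedule is consistent.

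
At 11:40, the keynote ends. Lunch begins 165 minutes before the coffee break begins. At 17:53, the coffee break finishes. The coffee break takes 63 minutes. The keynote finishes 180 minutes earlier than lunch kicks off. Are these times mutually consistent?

The coffee break starts at 17:53 − 63 min = 16:50.
Lunch starts at 16:50 − 165 min = 14:05.
The keynote ends at 14:05 − 180 min = 11:05.
But the keynote is also said to end at 11:40 — a 35-minute conflict.

No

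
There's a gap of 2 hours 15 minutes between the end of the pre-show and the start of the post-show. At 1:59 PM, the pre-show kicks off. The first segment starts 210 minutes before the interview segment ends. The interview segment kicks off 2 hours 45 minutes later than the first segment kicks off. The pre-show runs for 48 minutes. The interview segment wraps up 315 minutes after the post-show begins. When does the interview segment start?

The pre-show ends at 1:59 PM + 48 min = 2:47 PM.
The post-show starts at 2:47 PM + 135 min = 5:02 PM.
The interview segment ends at 5:02 PM + 315 min = 10:17 PM.
The first segment starts at 10:17 PM − 210 min = 6:47 PM.
The interview segment starts at 6:47 PM + 165 min = 9:32 PM.

9:32 PM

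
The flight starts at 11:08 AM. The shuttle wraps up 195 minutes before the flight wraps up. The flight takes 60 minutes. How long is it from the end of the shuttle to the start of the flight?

135 minutes

The flight ends at 11:08 AM + 60 min = 12:08 PM.
The shuttle ends at 12:08 PM − 195 min = 8:53 AM.
From 8:53 AM to 11:08 AM is 135 minutes.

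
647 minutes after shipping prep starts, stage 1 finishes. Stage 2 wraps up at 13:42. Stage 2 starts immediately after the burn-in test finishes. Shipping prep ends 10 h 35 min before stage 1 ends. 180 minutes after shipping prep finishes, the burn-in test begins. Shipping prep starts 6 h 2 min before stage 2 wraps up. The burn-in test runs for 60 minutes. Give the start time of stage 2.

Shipping prep starts at 13:42 − 362 min = 07:40.
Stage 1 ends at 07:40 + 647 min = 18:27.
Shipping prep ends at 18:27 − 635 min = 07:52.
The burn-in test starts at 07:52 + 180 min = 10:52.
The burn-in test ends at 10:52 + 60 min = 11:52.
So stage 2 starts at 11:52.

11:52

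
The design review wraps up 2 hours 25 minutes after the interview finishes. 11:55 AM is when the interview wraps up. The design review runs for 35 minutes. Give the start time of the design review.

1:45 PM

The design review ends at 11:55 AM + 145 min = 2:20 PM.
The design review starts at 2:20 PM − 35 min = 1:45 PM.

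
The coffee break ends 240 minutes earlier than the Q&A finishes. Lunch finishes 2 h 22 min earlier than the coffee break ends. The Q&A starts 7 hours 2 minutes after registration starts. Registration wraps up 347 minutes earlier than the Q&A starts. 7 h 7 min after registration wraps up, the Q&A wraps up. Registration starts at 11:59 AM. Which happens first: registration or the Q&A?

registration

The Q&A starts at 11:59 AM + 422 min = 7:01 PM.
Registration starts at 11:59 AM and the Q&A starts at 7:01 PM, so registration is first.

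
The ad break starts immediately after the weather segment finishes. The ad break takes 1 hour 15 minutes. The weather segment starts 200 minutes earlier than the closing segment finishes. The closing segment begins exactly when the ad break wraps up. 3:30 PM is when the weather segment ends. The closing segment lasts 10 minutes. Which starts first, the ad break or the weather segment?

the weather segment

The ad break starts at 3:30 PM.
The ad break ends at 3:30 PM + 75 min = 4:45 PM.
So the closing segment starts at 4:45 PM.
The closing segment ends at 4:45 PM + 10 min = 4:55 PM.
The weather segment starts at 4:55 PM − 200 min = 1:35 PM.
The ad break starts at 3:30 PM and the weather segment starts at 1:35 PM, so the weather segment is first.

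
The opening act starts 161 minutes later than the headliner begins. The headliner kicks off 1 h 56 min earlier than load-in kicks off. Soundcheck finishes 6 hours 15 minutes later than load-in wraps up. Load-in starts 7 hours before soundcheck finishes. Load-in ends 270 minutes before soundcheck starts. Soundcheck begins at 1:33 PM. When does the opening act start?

9:03 AM

Load-in ends at 1:33 PM − 270 min = 9:03 AM.
Soundcheck ends at 9:03 AM + 375 min = 3:18 PM.
Load-in starts at 3:18 PM − 420 min = 8:18 AM.
The headliner starts at 8:18 AM − 116 min = 6:22 AM.
The opening act starts at 6:22 AM + 161 min = 9:03 AM.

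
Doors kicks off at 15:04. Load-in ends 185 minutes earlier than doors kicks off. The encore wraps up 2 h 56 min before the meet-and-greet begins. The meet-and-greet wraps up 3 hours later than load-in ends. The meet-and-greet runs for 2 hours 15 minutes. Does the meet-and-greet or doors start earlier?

the meet-and-greet

Load-in ends at 15:04 − 185 min = 11:59.
The meet-and-greet ends at 11:59 + 180 min = 14:59.
The meet-and-greet starts at 14:59 − 135 min = 12:44.
The meet-and-greet starts at 12:44 and doors starts at 15:04, so the meet-and-greet is first.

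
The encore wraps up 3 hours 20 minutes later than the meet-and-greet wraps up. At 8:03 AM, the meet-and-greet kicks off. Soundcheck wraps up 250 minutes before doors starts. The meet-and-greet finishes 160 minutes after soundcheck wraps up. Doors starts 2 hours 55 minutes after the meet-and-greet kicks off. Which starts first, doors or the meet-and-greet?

Doors starts at 8:03 AM + 175 min = 10:58 AM.
Doors starts at 10:58 AM and the meet-and-greet starts at 8:03 AM, so the meet-and-greet is first.

the meet-and-greet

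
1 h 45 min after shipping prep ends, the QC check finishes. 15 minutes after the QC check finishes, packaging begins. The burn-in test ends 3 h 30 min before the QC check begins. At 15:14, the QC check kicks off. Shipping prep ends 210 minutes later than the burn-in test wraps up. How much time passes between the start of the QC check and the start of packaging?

The burn-in test ends at 15:14 − 210 min = 11:44.
Shipping prep ends at 11:44 + 210 min = 15:14.
The QC check ends at 15:14 + 105 min = 16:59.
Packaging starts at 16:59 + 15 min = 17:14.
From 15:14 to 17:14 is two hours.

two hours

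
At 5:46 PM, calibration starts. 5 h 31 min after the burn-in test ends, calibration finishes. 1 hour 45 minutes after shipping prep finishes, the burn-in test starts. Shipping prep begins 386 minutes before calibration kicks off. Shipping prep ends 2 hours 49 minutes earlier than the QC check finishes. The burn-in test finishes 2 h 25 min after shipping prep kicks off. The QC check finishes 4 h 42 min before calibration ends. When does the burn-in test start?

1:30 PM

Shipping prep starts at 5:46 PM − 386 min = 11:20 AM.
The burn-in test ends at 11:20 AM + 145 min = 1:45 PM.
Calibration ends at 1:45 PM + 331 min = 7:16 PM.
The QC check ends at 7:16 PM − 282 min = 2:34 PM.
Shipping prep ends at 2:34 PM − 169 min = 11:45 AM.
The burn-in test starts at 11:45 AM + 105 min = 1:30 PM.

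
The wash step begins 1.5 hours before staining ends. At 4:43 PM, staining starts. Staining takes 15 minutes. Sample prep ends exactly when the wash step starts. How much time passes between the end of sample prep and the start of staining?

1 h 15 min

Staining ends at 4:43 PM + 15 min = 4:58 PM.
The wash step starts at 4:58 PM − 90 min = 3:28 PM.
So sample prep ends at 3:28 PM.
From 3:28 PM to 4:43 PM is 1 h 15 min.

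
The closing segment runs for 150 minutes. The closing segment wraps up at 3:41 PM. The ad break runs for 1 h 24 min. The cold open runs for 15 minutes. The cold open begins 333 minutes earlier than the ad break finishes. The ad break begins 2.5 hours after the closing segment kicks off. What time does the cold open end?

The closing segment starts at 3:41 PM − 150 min = 1:11 PM.
The ad break starts at 1:11 PM + 150 min = 3:41 PM.
The ad break ends at 3:41 PM + 84 min = 5:05 PM.
The cold open starts at 5:05 PM − 333 min = 11:32 AM.
The cold open ends at 11:32 AM + 15 min = 11:47 AM.

11:47 AM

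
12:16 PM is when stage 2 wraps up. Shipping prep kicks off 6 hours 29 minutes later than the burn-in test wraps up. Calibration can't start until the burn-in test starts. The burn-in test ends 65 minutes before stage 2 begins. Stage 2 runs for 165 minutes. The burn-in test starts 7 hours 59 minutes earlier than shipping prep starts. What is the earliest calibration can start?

Stage 2 starts at 12:16 PM − 165 min = 9:31 AM.
The burn-in test ends at 9:31 AM − 65 min = 8:26 AM.
Shipping prep starts at 8:26 AM + 389 min = 2:55 PM.
The burn-in test starts at 2:55 PM − 479 min = 6:56 AM.
Calibration is bounded by the burn-in test, so the earliest it can start is 6:56 AM.

6:56 AM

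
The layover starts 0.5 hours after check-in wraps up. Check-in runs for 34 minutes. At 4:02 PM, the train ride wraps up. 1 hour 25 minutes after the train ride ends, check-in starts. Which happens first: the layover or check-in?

Check-in starts at 4:02 PM + 85 min = 5:27 PM.
Check-in ends at 5:27 PM + 34 min = 6:01 PM.
The layover starts at 6:01 PM + 30 min = 6:31 PM.
The layover starts at 6:31 PM and check-in starts at 5:27 PM, so check-in is first.

check-in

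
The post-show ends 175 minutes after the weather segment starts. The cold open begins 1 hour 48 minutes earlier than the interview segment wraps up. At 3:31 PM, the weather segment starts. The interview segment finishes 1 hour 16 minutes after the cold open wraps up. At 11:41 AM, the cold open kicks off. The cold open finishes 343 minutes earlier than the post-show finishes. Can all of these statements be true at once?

The post-show ends at 3:31 PM + 175 min = 6:26 PM.
The cold open ends at 6:26 PM − 343 min = 12:43 PM.
The interview segment ends at 12:43 PM + 76 min = 1:59 PM.
The cold open starts at 1:59 PM − 108 min = 12:11 PM.
But the cold open is also said to start at 11:41 AM — a 30-minute conflict.

No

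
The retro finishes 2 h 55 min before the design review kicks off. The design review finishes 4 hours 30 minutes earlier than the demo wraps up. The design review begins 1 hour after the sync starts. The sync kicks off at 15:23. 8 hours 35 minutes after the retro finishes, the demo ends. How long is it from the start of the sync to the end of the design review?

The design review starts at 15:23 + 60 min = 16:23.
The retro ends at 16:23 − 175 min = 13:28.
The demo ends at 13:28 + 515 min = 22:03.
The design review ends at 22:03 − 270 min = 17:33.
From 15:23 to 17:33 is 2 hours 10 minutes.

2 hours 10 minutes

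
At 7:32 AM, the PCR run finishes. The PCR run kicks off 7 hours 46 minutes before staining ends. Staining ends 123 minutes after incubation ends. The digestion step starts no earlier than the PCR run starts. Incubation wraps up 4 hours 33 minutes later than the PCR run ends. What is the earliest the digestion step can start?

Incubation ends at 7:32 AM + 273 min = 12:05 PM.
Staining ends at 12:05 PM + 123 min = 2:08 PM.
The PCR run starts at 2:08 PM − 466 min = 6:22 AM.
The digestion step is bounded by the PCR run, so the earliest it can start is 6:22 AM.

6:22 AM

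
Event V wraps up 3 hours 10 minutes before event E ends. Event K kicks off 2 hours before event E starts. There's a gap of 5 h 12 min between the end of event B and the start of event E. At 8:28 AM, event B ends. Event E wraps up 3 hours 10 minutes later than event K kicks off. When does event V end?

Event E starts at 8:28 AM + 312 min = 1:40 PM.
Event K starts at 1:40 PM − 120 min = 11:40 AM.
Event E ends at 11:40 AM + 190 min = 2:50 PM.
Event V ends at 2:50 PM − 190 min = 11:40 AM.

11:40 AM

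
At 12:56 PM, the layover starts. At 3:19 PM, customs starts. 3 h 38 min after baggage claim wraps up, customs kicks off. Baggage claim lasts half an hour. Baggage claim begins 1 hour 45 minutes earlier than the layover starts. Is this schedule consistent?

Baggage claim starts at 12:56 PM − 105 min = 11:11 AM.
Baggage claim ends at 11:11 AM + 30 min = 11:41 AM.
Customs starts at 11:41 AM + 218 min = 3:19 PM.
That matches the stated 3:19 PM, so the schedule is consistent.

Yes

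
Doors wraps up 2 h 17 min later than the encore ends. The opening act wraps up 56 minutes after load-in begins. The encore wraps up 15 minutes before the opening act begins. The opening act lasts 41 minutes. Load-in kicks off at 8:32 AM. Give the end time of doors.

The opening act ends at 8:32 AM + 56 min = 9:28 AM.
The opening act starts at 9:28 AM − 41 min = 8:47 AM.
The encore ends at 8:47 AM − 15 min = 8:32 AM.
Doors ends at 8:32 AM + 137 min = 10:49 AM.

10:49 AM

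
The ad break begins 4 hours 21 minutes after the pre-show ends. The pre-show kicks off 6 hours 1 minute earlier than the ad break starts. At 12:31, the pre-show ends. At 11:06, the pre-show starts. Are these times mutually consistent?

The ad break starts at 12:31 + 261 min = 16:52.
The pre-show starts at 16:52 − 361 min = 10:51.
But the pre-show is also said to start at 11:06 — a 15-minute conflict.

No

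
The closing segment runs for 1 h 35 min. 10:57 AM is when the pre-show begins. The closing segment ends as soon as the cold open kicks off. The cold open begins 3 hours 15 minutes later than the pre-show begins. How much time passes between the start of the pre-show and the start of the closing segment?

1 hour 40 minutes

The cold open starts at 10:57 AM + 195 min = 2:12 PM.
So the closing segment ends at 2:12 PM.
The closing segment starts at 2:12 PM − 95 min = 12:37 PM.
From 10:57 AM to 12:37 PM is 1 hour 40 minutes.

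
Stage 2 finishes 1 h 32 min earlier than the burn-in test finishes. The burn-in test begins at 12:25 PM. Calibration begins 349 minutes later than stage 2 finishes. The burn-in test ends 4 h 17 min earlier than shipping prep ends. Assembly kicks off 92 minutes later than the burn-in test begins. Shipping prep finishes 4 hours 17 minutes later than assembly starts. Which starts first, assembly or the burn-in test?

Assembly starts at 12:25 PM + 92 min = 1:57 PM.
Assembly starts at 1:57 PM and the burn-in test starts at 12:25 PM, so the burn-in test is first.

the burn-in test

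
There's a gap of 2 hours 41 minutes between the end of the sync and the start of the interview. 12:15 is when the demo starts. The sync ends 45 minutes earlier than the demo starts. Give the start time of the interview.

14:11

The sync ends at 12:15 − 45 min = 11:30.
The interview starts at 11:30 + 161 min = 14:11.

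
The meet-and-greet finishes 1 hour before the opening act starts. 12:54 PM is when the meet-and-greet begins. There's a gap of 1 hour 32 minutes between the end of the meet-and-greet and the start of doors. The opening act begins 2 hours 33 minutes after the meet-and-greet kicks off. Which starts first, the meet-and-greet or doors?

The opening act starts at 12:54 PM + 153 min = 3:27 PM.
The meet-and-greet ends at 3:27 PM − 60 min = 2:27 PM.
Doors starts at 2:27 PM + 92 min = 3:59 PM.
The meet-and-greet starts at 12:54 PM and doors starts at 3:59 PM, so the meet-and-greet is first.

the meet-and-greet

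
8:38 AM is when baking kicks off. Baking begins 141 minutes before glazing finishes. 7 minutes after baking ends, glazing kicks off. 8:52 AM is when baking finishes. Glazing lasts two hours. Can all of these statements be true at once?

Glazing starts at 8:52 AM + 7 min = 8:59 AM.
Glazing ends at 8:59 AM + 120 min = 10:59 AM.
Baking starts at 10:59 AM − 141 min = 8:38 AM.
That matches the stated 8:38 AM, so the schedule is consistent.

Yes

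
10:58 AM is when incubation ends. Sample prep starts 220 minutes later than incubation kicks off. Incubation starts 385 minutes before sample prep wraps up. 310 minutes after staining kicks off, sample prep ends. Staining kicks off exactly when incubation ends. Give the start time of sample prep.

1:23 PM

Staining starts at 10:58 AM.
Sample prep ends at 10:58 AM + 310 min = 4:08 PM.
Incubation starts at 4:08 PM − 385 min = 9:43 AM.
Sample prep starts at 9:43 AM + 220 min = 1:23 PM.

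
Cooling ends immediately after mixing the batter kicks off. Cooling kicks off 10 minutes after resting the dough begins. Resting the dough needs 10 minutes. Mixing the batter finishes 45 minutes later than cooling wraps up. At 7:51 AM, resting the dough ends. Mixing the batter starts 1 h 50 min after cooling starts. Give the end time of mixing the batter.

10:26 AM

Resting the dough starts at 7:51 AM − 10 min = 7:41 AM.
Cooling starts at 7:41 AM + 10 min = 7:51 AM.
Mixing the batter starts at 7:51 AM + 110 min = 9:41 AM.
So cooling ends at 9:41 AM.
Mixing the batter ends at 9:41 AM + 45 min = 10:26 AM.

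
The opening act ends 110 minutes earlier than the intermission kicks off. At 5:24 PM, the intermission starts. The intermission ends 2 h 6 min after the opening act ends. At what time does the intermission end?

5:40 PM

The opening act ends at 5:24 PM − 110 min = 3:34 PM.
The intermission ends at 3:34 PM + 126 min = 5:40 PM.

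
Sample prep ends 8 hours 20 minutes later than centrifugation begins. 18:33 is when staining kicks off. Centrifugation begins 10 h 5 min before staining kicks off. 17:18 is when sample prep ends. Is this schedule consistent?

No

Centrifugation starts at 18:33 − 605 min = 08:28.
Sample prep ends at 08:28 + 500 min = 16:48.
But sample prep is also said to end at 17:18 — a 30-minute conflict.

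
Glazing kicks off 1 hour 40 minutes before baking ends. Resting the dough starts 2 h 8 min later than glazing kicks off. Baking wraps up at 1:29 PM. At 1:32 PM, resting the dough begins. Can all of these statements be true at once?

No

Glazing starts at 1:29 PM − 100 min = 11:49 AM.
Resting the dough starts at 11:49 AM + 128 min = 1:57 PM.
But resting the dough is also said to start at 1:32 PM — a 25-minute conflict.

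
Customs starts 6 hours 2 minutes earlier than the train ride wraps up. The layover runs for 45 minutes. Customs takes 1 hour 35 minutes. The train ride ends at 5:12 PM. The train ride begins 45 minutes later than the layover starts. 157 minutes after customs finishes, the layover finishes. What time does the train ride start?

3:22 PM

Customs starts at 5:12 PM − 362 min = 11:10 AM.
Customs ends at 11:10 AM + 95 min = 12:45 PM.
The layover ends at 12:45 PM + 157 min = 3:22 PM.
The layover starts at 3:22 PM − 45 min = 2:37 PM.
The train ride starts at 2:37 PM + 45 min = 3:22 PM.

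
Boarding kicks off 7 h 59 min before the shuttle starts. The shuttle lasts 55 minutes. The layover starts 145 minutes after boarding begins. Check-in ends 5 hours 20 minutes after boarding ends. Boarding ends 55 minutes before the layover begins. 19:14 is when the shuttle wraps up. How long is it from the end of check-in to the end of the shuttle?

124 minutes

The shuttle starts at 19:14 − 55 min = 18:19.
Boarding starts at 18:19 − 479 min = 10:20.
The layover starts at 10:20 + 145 min = 12:45.
Boarding ends at 12:45 − 55 min = 11:50.
Check-in ends at 11:50 + 320 min = 17:10.
From 17:10 to 19:14 is 124 minutes.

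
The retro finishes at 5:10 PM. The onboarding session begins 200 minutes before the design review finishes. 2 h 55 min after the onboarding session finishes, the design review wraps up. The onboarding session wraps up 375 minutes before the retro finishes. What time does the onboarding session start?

The onboarding session ends at 5:10 PM − 375 min = 10:55 AM.
The design review ends at 10:55 AM + 175 min = 1:50 PM.
The onboarding session starts at 1:50 PM − 200 min = 10:30 AM.

10:30 AM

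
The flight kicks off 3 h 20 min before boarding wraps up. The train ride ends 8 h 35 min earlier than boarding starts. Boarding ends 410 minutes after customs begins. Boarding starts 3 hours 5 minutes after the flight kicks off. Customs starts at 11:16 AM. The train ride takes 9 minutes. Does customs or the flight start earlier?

Boarding ends at 11:16 AM + 410 min = 6:06 PM.
The flight starts at 6:06 PM − 200 min = 2:46 PM.
Customs starts at 11:16 AM and the flight starts at 2:46 PM, so customs is first.

customs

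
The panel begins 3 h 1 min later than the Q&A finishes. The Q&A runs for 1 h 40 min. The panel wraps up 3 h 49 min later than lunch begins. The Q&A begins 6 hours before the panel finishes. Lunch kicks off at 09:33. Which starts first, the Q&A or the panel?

The panel ends at 09:33 + 229 min = 13:22.
The Q&A starts at 13:22 − 360 min = 07:22.
The Q&A ends at 07:22 + 100 min = 09:02.
The panel starts at 09:02 + 181 min = 12:03.
The Q&A starts at 07:22 and the panel starts at 12:03, so the Q&A is first.

the Q&A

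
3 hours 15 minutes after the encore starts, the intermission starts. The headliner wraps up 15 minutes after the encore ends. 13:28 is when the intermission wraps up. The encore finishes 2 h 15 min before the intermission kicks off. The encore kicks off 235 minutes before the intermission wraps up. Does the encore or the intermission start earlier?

The encore starts at 13:28 − 235 min = 09:33.
The intermission starts at 09:33 + 195 min = 12:48.
The encore starts at 09:33 and the intermission starts at 12:48, so the encore is first.

the encore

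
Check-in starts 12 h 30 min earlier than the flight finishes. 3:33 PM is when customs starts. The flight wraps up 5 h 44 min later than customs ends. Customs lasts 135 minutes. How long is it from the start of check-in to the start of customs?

4 hours 31 minutes

Customs ends at 3:33 PM + 135 min = 5:48 PM.
The flight ends at 5:48 PM + 344 min = 11:32 PM.
Check-in starts at 11:32 PM − 750 min = 11:02 AM.
From 11:02 AM to 3:33 PM is 4 hours 31 minutes.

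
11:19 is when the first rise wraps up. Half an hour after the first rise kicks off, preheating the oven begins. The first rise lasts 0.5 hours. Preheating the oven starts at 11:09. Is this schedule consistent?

The first rise starts at 11:19 − 30 min = 10:49.
Preheating the oven starts at 10:49 + 30 min = 11:19.
But preheating the oven is also said to start at 11:09 — a 10-minute conflict.

No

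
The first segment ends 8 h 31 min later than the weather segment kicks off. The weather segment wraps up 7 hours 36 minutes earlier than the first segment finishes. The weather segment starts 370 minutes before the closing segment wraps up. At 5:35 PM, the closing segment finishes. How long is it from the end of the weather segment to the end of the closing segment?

The weather segment starts at 5:35 PM − 370 min = 11:25 AM.
The first segment ends at 11:25 AM + 511 min = 7:56 PM.
The weather segment ends at 7:56 PM − 456 min = 12:20 PM.
From 12:20 PM to 5:35 PM is 5 hours 15 minutes.

5 hours 15 minutes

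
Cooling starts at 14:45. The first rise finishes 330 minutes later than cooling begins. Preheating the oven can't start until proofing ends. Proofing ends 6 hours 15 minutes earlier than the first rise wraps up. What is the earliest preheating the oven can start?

14:00

The first rise ends at 14:45 + 330 min = 20:15.
Proofing ends at 20:15 − 375 min = 14:00.
Preheating the oven is bounded by proofing, so the earliest it can start is 14:00.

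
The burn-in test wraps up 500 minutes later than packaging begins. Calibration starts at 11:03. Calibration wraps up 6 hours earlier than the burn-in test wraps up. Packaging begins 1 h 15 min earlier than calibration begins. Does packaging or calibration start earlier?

packaging

Packaging starts at 11:03 − 75 min = 09:48.
Packaging starts at 09:48 and calibration starts at 11:03, so packaging is first.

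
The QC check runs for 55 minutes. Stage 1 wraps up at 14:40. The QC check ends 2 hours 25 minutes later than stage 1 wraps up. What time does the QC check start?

The QC check ends at 14:40 + 145 min = 17:05.
The QC check starts at 17:05 − 55 min = 16:10.

16:10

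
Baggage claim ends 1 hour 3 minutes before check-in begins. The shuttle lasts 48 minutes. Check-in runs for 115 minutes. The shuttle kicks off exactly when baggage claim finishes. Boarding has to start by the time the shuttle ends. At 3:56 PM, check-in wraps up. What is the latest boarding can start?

Check-in starts at 3:56 PM − 115 min = 2:01 PM.
Baggage claim ends at 2:01 PM − 63 min = 12:58 PM.
So the shuttle starts at 12:58 PM.
The shuttle ends at 12:58 PM + 48 min = 1:46 PM.
Boarding is bounded by the shuttle, so the latest it can start is 1:46 PM.

1:46 PM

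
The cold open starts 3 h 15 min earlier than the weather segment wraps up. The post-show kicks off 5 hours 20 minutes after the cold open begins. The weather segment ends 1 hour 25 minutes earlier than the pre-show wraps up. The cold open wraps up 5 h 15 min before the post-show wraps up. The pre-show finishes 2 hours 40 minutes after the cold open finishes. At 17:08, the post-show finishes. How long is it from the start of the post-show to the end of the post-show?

The cold open ends at 17:08 − 315 min = 11:53.
The pre-show ends at 11:53 + 160 min = 14:33.
The weather segment ends at 14:33 − 85 min = 13:08.
The cold open starts at 13:08 − 195 min = 09:53.
The post-show starts at 09:53 + 320 min = 15:13.
From 15:13 to 17:08 is 1 h 55 min.

1 h 55 min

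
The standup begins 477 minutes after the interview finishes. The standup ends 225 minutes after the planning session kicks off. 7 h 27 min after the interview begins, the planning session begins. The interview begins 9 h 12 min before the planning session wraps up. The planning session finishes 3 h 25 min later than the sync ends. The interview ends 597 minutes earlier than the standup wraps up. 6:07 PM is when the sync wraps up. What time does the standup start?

9:32 PM

The planning session ends at 6:07 PM + 205 min = 9:32 PM.
The interview starts at 9:32 PM − 552 min = 12:20 PM.
The planning session starts at 12:20 PM + 447 min = 7:47 PM.
The standup ends at 7:47 PM + 225 min = 11:32 PM.
The interview ends at 11:32 PM − 597 min = 1:35 PM.
The standup starts at 1:35 PM + 477 min = 9:32 PM.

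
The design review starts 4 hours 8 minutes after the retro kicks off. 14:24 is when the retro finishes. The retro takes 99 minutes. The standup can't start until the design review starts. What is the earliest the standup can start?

16:53

The retro starts at 14:24 − 99 min = 12:45.
The design review starts at 12:45 + 248 min = 16:53.
The standup is bounded by the design review, so the earliest it can start is 16:53.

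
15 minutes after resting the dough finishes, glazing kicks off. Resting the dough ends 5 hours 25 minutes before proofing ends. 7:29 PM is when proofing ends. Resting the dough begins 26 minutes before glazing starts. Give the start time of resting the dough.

Resting the dough ends at 7:29 PM − 325 min = 2:04 PM.
Glazing starts at 2:04 PM + 15 min = 2:19 PM.
Resting the dough starts at 2:19 PM − 26 min = 1:53 PM.

1:53 PM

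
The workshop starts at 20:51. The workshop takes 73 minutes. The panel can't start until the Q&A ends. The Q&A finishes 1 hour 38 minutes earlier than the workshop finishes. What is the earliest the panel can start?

20:26

The workshop ends at 20:51 + 73 min = 22:04.
The Q&A ends at 22:04 − 98 min = 20:26.
The panel is bounded by the Q&A, so the earliest it can start is 20:26.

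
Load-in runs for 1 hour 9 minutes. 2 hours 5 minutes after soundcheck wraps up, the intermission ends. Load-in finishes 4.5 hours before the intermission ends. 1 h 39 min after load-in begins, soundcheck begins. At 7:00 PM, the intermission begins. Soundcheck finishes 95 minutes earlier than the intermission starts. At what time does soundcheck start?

Soundcheck ends at 7:00 PM − 95 min = 5:25 PM.
The intermission ends at 5:25 PM + 125 min = 7:30 PM.
Load-in ends at 7:30 PM − 270 min = 3:00 PM.
Load-in starts at 3:00 PM − 69 min = 1:51 PM.
Soundcheck starts at 1:51 PM + 99 min = 3:30 PM.

3:30 PM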